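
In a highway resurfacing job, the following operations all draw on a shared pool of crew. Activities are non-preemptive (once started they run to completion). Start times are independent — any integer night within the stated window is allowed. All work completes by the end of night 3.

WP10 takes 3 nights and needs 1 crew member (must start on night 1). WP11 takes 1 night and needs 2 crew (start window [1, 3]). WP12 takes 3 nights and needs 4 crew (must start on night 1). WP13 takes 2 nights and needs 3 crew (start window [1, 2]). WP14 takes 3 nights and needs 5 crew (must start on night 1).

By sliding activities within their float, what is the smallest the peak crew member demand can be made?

13

Early-start (WP10@1, WP11@1, WP12@1, WP13@1, WP14@1) gives peak 15: n1:15  n2:13  n3:10.
Shift WP13→2.
Schedule WP10@1, WP11@1, WP12@1, WP13@2, WP14@1: n1:12  n2:13  n3:13 — peak 13.
Total crew member-nights = 38 over 3 nights ⇒ peak ≥ ⌈38/3⌉ = 13, so 13 is optimal.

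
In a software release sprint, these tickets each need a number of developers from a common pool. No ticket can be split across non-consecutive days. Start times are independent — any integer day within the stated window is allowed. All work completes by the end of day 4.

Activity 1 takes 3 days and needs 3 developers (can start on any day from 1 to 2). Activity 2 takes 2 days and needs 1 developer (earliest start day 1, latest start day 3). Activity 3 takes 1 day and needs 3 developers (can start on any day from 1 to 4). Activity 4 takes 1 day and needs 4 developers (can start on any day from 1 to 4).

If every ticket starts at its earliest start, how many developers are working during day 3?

3

At early start, day 3 has: Activity 1.
Demand: 3 = 3.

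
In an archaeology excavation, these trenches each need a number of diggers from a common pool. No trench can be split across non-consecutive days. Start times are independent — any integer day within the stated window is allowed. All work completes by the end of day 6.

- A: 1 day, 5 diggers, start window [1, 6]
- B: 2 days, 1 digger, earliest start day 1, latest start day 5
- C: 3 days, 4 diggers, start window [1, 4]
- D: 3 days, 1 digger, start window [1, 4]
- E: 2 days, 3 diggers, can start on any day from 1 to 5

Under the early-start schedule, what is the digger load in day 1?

At early start, day 1 has: A, B, C, D, E.
Demand: 5 + 1 + 4 + 1 + 3 = 14.

14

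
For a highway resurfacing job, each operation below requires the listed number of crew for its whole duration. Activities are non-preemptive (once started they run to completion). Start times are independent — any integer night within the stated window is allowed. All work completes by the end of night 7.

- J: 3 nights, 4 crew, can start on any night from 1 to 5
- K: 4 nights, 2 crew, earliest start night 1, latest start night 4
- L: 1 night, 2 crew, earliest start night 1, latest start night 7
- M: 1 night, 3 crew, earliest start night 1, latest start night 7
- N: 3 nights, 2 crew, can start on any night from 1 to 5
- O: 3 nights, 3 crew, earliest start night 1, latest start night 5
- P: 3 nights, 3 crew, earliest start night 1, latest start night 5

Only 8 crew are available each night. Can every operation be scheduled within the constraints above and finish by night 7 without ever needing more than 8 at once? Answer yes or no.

Schedule J@1, K@4, L@4, M@1, N@5, O@2, P@5: n1:7  n2:7  n3:7  n4:7  n5:7  n6:7  n7:7 — peak 7 ≤ 8.

yes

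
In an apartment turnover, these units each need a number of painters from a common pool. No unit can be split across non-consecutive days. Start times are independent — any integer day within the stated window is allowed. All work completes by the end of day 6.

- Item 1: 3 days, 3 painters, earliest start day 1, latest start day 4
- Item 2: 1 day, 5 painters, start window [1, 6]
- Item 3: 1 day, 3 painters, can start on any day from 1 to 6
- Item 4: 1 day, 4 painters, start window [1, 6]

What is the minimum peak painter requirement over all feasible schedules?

5

Early-start (Item 1@1, Item 2@1, Item 3@1, Item 4@1) gives peak 15: d1:15  d2:3  d3:3  d4:0  d5:0  d6:0.
Shift Item 2→4, Item 3→5, Item 4→6.
Schedule Item 1@1, Item 2@4, Item 3@5, Item 4@6: d1:3  d2:3  d3:3  d4:5  d5:3  d6:4 — peak 5.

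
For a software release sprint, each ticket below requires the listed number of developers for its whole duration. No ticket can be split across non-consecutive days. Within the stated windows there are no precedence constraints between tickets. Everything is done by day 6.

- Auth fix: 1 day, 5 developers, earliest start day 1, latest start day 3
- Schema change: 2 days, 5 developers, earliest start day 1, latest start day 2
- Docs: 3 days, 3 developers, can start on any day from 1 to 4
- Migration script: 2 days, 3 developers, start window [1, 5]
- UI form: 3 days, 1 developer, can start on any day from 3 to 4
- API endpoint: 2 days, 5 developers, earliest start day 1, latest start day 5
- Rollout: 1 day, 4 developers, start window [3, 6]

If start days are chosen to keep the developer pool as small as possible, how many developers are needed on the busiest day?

9

Early-start (Auth fix@1, Schema change@1, Docs@1, Migration script@1, UI form@3, API endpoint@1, Rollout@3) gives peak 21: d1:21  d2:16  d3:8  d4:1  d5:1  d6:0.
Shift Schema change→2, Migration script→4, API endpoint→4, Rollout→6.
Schedule Auth fix@1, Schema change@2, Docs@1, Migration script@4, UI form@3, API endpoint@4, Rollout@6: d1:8  d2:8  d3:9  d4:9  d5:9  d6:4 — peak 9.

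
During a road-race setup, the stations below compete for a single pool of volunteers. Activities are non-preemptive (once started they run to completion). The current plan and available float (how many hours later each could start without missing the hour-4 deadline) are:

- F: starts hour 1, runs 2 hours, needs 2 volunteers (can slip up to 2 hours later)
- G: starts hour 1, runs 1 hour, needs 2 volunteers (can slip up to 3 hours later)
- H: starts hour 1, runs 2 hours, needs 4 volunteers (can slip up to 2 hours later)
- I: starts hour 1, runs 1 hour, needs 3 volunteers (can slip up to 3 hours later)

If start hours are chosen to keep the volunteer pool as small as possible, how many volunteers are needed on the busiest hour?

Early-start (F@1, G@1, H@1, I@1) gives peak 11: h1:11  h2:6  h3:0  h4:0.
Shift H→3, I→2.
Schedule F@1, G@1, H@3, I@2: h1:4  h2:5  h3:4  h4:4 — peak 5.
Total volunteer-hours = 17 over 4 hours ⇒ peak ≥ ⌈17/4⌉ = 5, so 5 is optimal.

5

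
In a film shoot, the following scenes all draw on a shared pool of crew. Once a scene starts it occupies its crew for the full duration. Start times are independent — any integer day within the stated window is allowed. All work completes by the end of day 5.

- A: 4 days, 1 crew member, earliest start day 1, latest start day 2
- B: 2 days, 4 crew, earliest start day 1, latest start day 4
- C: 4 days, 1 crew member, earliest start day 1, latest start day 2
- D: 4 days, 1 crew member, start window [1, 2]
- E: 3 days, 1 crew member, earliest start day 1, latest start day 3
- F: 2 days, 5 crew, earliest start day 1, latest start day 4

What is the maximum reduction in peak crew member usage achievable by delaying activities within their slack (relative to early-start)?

Early-start peak: d1:13  d2:13  d3:4  d4:3  d5:0 ⇒ 13.
Leveled (A@1, B@1, C@1, D@1, E@1, F@4): d1:8  d2:8  d3:4  d4:8  d5:5 ⇒ 8.
Reduction 13 − 8 = 5.

5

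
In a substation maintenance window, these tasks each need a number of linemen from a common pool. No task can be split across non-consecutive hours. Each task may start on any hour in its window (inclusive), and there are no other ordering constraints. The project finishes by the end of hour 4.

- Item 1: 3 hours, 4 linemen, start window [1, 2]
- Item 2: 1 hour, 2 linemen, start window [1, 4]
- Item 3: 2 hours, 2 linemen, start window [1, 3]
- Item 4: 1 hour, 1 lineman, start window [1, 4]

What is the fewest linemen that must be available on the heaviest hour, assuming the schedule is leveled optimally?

6

Early-start (Item 1@1, Item 2@1, Item 3@1, Item 4@1) gives peak 9: h1:9  h2:6  h3:4  h4:0.
Shift Item 3→2, Item 4→4.
Schedule Item 1@1, Item 2@1, Item 3@2, Item 4@4: h1:6  h2:6  h3:6  h4:1 — peak 6.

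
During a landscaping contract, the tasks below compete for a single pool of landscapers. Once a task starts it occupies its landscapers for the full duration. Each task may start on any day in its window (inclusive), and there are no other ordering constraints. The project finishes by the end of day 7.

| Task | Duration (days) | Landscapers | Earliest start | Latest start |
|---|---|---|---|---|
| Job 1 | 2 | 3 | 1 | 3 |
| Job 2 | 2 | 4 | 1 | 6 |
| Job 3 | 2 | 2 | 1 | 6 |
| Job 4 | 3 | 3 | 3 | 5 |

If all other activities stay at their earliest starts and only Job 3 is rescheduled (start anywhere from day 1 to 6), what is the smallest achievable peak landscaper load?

7

Job 3@1: d1:9  d2:9  d3:3  d4:3  d5:3  d6:0  d7:0 → peak 9
Job 3@2: d1:7  d2:9  d3:5  d4:3  d5:3  d6:0  d7:0 → peak 9
Job 3@3: d1:7  d2:7  d3:5  d4:5  d5:3  d6:0  d7:0 → peak 7
Job 3@4: d1:7  d2:7  d3:3  d4:5  d5:5  d6:0  d7:0 → peak 7
Job 3@5: d1:7  d2:7  d3:3  d4:3  d5:5  d6:2  d7:0 → peak 7
Job 3@6: d1:7  d2:7  d3:3  d4:3  d5:3  d6:2  d7:2 → peak 7
Best is Job 3@3, peak 7.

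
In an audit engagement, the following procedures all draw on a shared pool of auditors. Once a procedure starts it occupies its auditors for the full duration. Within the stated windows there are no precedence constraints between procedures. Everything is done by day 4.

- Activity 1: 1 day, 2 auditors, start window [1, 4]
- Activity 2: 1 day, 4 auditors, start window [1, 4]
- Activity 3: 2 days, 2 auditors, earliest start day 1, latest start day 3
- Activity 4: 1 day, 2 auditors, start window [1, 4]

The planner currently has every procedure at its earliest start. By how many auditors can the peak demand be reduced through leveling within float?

6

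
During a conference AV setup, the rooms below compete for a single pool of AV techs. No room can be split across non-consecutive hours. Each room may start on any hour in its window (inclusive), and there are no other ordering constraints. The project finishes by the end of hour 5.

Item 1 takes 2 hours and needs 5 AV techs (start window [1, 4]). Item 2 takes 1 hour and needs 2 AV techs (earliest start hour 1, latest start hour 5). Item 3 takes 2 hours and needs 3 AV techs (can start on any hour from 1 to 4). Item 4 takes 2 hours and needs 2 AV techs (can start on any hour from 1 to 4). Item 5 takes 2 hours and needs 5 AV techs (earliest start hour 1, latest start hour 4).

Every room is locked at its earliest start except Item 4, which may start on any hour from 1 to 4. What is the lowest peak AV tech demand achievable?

Item 4@1: h1:17  h2:15  h3:0  h4:0  h5:0 → peak 17
Item 4@2: h1:15  h2:15  h3:2  h4:0  h5:0 → peak 15
Item 4@3: h1:15  h2:13  h3:2  h4:2  h5:0 → peak 15
Item 4@4: h1:15  h2:13  h3:0  h4:2  h5:2 → peak 15
Best is Item 4@2, peak 15.

15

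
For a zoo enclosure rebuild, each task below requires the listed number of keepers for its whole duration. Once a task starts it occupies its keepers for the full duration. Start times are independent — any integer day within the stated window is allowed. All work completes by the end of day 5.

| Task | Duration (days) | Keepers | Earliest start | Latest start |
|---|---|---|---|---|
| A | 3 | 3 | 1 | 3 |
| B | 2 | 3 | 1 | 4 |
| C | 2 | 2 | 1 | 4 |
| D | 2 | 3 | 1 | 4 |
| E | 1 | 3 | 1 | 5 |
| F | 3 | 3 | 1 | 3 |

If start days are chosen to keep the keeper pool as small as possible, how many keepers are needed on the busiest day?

Early-start (A@1, B@1, C@1, D@1, E@1, F@1) gives peak 17: d1:17  d2:14  d3:6  d4:0  d5:0.
Shift D→3, E→4, F→3.
Schedule A@1, B@1, C@1, D@3, E@4, F@3: d1:8  d2:8  d3:9  d4:9  d5:3 — peak 9.

9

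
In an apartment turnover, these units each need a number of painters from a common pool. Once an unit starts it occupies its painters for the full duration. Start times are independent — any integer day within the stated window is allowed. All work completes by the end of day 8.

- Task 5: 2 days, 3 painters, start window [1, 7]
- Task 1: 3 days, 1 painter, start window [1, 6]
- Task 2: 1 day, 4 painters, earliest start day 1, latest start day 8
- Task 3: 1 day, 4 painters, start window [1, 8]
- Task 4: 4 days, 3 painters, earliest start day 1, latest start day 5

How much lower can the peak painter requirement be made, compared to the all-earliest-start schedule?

Early-start peak: d1:15  d2:7  d3:4  d4:3  d5:0  d6:0  d7:0  d8:0 ⇒ 15.
Leveled (Task 5@1, Task 1@1, Task 2@7, Task 3@8, Task 4@3): d1:4  d2:4  d3:4  d4:3  d5:3  d6:3  d7:4  d8:4 ⇒ 4.
Reduction 15 − 4 = 11.

11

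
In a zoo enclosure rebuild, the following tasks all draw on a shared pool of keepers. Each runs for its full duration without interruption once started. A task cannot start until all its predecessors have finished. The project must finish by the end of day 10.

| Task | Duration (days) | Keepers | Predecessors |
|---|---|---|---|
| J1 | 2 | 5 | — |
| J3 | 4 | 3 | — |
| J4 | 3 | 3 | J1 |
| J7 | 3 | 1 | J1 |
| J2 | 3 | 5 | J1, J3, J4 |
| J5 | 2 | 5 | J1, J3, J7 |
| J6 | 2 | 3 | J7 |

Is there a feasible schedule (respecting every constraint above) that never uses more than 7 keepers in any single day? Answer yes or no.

The minimum achievable peak is 8; 7 < 8, so no feasible schedule stays within the cap.

no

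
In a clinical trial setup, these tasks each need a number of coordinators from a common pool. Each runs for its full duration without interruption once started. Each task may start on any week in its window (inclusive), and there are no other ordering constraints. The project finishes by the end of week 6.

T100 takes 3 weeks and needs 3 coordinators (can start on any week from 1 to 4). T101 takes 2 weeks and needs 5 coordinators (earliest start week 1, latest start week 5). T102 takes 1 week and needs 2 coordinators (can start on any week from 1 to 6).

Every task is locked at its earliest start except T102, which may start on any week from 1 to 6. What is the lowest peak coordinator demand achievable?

T102@1: w1:10  w2:8  w3:3  w4:0  w5:0  w6:0 → peak 10
T102@2: w1:8  w2:10  w3:3  w4:0  w5:0  w6:0 → peak 10
T102@3: w1:8  w2:8  w3:5  w4:0  w5:0  w6:0 → peak 8
T102@4: w1:8  w2:8  w3:3  w4:2  w5:0  w6:0 → peak 8
T102@5: w1:8  w2:8  w3:3  w4:0  w5:2  w6:0 → peak 8
T102@6: w1:8  w2:8  w3:3  w4:0  w5:0  w6:2 → peak 8
Best is T102@3, peak 8.

8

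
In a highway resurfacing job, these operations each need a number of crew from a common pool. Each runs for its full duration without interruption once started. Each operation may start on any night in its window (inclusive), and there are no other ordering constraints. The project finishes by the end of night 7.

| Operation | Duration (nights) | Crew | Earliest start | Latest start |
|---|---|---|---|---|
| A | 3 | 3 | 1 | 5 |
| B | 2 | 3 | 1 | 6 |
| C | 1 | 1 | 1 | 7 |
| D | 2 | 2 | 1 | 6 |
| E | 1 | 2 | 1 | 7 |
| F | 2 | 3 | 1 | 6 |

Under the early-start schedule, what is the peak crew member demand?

Early-start schedule: A@1, B@1, C@1, D@1, E@1, F@1.
Load per night: night 1: 14, night 2: 11, night 3: 3, night 4: 0, night 5: 0, night 6: 0, night 7: 0.
Peak is 14.

14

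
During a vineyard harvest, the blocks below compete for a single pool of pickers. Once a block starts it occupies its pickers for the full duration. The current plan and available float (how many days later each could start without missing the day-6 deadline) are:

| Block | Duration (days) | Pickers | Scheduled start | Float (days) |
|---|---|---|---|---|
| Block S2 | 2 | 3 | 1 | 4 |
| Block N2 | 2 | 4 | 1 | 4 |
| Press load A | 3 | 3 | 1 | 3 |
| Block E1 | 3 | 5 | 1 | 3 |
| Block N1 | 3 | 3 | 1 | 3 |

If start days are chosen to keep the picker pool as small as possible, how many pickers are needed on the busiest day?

9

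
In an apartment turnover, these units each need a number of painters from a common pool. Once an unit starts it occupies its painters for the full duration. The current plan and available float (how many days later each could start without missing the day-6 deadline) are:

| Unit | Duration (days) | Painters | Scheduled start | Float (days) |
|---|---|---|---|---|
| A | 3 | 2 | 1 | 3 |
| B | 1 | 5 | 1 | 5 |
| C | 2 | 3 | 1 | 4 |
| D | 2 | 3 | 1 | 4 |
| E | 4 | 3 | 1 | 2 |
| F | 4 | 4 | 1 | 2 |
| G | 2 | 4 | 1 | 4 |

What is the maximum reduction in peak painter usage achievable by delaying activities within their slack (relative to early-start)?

13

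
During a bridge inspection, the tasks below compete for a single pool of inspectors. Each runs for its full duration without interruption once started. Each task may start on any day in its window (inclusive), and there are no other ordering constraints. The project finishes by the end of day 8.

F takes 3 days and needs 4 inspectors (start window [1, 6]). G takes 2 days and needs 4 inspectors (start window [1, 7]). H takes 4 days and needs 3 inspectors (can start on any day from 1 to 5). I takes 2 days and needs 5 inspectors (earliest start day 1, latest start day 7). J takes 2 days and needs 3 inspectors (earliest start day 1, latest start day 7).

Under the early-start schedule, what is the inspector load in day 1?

19

At early start, day 1 has: F, G, H, I, J.
Demand: 4 + 4 + 3 + 5 + 3 = 19.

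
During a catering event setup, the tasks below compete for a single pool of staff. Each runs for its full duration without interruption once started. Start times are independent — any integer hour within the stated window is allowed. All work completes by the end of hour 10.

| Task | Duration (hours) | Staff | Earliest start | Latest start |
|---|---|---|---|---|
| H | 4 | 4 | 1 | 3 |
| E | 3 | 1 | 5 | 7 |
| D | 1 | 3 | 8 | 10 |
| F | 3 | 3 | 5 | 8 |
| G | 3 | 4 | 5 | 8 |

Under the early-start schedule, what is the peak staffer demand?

Early-start schedule: H@1, E@5, D@8, F@5, G@5.
Load per hour: hour 1: 4, hour 2: 4, hour 3: 4, hour 4: 4, hour 5: 8, hour 6: 8, hour 7: 8, hour 8: 3, hour 9: 0, hour 10: 0.
Peak is 8.

8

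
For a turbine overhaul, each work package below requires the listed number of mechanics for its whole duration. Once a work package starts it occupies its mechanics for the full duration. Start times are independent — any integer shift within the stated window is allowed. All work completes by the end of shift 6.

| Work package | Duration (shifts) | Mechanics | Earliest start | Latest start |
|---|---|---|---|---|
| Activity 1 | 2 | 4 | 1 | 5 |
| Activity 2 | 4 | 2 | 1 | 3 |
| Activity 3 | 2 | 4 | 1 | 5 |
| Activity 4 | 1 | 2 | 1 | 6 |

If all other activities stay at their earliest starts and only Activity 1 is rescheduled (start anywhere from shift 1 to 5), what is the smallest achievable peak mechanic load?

Activity 1@1: s1:12  s2:10  s3:2  s4:2  s5:0  s6:0 → peak 12
Activity 1@2: s1:8  s2:10  s3:6  s4:2  s5:0  s6:0 → peak 10
Activity 1@3: s1:8  s2:6  s3:6  s4:6  s5:0  s6:0 → peak 8
Activity 1@4: s1:8  s2:6  s3:2  s4:6  s5:4  s6:0 → peak 8
Activity 1@5: s1:8  s2:6  s3:2  s4:2  s5:4  s6:4 → peak 8
Best is Activity 1@3, peak 8.

8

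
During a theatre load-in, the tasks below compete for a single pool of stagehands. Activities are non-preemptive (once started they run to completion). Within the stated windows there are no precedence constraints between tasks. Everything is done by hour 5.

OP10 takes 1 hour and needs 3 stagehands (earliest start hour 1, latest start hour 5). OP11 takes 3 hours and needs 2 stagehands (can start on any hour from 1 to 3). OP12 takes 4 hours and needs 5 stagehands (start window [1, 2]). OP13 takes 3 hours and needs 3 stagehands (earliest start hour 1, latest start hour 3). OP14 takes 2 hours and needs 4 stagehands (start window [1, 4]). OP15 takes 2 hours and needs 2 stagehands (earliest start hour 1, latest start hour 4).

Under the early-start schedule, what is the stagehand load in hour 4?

5

At early start, hour 4 has: OP12.
Demand: 5 = 5.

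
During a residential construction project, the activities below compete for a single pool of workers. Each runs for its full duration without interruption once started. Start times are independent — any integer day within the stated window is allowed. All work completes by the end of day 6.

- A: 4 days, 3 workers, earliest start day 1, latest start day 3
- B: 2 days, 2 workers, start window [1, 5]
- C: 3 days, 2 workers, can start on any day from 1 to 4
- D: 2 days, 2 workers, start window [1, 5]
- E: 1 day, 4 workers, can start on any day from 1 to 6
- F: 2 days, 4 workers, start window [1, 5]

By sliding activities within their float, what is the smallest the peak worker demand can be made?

7

Early-start (A@1, B@1, C@1, D@1, E@1, F@1) gives peak 17: d1:17  d2:13  d3:5  d4:3  d5:0  d6:0.
Shift D→5, E→4, F→5.
Schedule A@1, B@1, C@1, D@5, E@4, F@5: d1:7  d2:7  d3:5  d4:7  d5:6  d6:6 — peak 7.
Total worker-days = 38 over 6 days ⇒ peak ≥ ⌈38/6⌉ = 7, so 7 is optimal.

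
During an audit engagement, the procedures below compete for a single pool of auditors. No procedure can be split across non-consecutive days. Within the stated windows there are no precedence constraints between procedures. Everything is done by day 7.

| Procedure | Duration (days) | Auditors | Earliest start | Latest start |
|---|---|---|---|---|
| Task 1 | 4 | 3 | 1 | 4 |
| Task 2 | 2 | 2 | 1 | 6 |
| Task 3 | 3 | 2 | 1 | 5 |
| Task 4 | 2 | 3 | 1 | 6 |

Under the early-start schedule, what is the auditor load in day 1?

10

At early start, day 1 has: Task 1, Task 2, Task 3, Task 4.
Demand: 3 + 2 + 2 + 3 = 10.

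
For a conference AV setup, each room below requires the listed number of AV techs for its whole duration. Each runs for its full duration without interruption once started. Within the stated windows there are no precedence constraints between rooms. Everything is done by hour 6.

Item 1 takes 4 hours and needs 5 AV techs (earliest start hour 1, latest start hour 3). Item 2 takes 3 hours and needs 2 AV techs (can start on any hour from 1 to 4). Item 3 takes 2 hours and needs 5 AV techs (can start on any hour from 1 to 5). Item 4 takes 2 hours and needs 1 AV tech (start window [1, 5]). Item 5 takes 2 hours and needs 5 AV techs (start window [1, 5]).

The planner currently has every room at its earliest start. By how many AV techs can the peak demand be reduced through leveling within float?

Early-start peak: h1:18  h2:18  h3:7  h4:5  h5:0  h6:0 ⇒ 18.
Leveled (Item 1@1, Item 2@1, Item 3@4, Item 4@1, Item 5@5): h1:8  h2:8  h3:7  h4:10  h5:10  h6:5 ⇒ 10.
Reduction 18 − 10 = 8.

8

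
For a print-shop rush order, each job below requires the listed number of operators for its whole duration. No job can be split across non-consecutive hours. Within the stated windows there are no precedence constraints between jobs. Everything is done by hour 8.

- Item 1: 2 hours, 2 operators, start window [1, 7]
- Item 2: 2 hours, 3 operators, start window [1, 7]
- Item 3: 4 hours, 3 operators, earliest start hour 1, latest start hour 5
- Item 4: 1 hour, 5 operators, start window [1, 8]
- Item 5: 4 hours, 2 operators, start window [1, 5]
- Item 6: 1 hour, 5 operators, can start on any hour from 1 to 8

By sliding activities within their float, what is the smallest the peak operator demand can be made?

5

Early-start (Item 1@1, Item 2@1, Item 3@1, Item 4@1, Item 5@1, Item 6@1) gives peak 20: h1:20  h2:10  h3:5  h4:5  h5:0  h6:0  h7:0  h8:0.
Shift Item 3→3, Item 4→7, Item 5→3, Item 6→8.
Schedule Item 1@1, Item 2@1, Item 3@3, Item 4@7, Item 5@3, Item 6@8: h1:5  h2:5  h3:5  h4:5  h5:5  h6:5  h7:5  h8:5 — peak 5.
Total operator-hours = 40 over 8 hours ⇒ peak ≥ ⌈40/8⌉ = 5, so 5 is optimal.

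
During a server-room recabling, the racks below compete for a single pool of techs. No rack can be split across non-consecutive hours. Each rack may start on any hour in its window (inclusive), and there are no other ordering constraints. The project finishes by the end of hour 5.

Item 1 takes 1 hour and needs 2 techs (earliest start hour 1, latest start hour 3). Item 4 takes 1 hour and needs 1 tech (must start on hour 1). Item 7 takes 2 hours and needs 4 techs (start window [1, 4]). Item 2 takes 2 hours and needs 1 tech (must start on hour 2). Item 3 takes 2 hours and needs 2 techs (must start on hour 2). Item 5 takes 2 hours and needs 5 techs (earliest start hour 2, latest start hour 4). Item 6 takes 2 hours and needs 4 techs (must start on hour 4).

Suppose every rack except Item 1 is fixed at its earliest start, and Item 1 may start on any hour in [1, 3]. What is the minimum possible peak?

Item 1@1: h1:7  h2:12  h3:8  h4:4  h5:4 → peak 12
Item 1@2: h1:5  h2:14  h3:8  h4:4  h5:4 → peak 14
Item 1@3: h1:5  h2:12  h3:10  h4:4  h5:4 → peak 12
Best is Item 1@1, peak 12.

12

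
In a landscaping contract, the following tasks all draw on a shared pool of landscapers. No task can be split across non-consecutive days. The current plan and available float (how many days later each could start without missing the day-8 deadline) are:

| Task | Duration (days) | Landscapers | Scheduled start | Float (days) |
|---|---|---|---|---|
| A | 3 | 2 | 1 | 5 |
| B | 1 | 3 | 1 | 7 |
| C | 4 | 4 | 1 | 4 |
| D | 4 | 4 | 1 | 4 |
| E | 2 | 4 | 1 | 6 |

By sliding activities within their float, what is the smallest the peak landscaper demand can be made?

8

Early-start (A@1, B@1, C@1, D@1, E@1) gives peak 17: d1:17  d2:14  d3:10  d4:8  d5:0  d6:0  d7:0  d8:0.
Shift C→2, D→4, E→6.
Schedule A@1, B@1, C@2, D@4, E@6: d1:5  d2:6  d3:6  d4:8  d5:8  d6:8  d7:8  d8:0 — peak 8.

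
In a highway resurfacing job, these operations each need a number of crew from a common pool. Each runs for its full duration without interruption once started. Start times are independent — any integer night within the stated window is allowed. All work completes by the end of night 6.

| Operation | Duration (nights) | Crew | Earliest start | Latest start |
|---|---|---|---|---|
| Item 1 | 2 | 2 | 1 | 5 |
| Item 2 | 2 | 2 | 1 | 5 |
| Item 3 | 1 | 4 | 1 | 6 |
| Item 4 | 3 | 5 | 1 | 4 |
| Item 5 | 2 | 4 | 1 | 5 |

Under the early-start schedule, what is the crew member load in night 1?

At early start, night 1 has: Item 1, Item 2, Item 3, Item 4, Item 5.
Demand: 2 + 2 + 4 + 5 + 4 = 17.

17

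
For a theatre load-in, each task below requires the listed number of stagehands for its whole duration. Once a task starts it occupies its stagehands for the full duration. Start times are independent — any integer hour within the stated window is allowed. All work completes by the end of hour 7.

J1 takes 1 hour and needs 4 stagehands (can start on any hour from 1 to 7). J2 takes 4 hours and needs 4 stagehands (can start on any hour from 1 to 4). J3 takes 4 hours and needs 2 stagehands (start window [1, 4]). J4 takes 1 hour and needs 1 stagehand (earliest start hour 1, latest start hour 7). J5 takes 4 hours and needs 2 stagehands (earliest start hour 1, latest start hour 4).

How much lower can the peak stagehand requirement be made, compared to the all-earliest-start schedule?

Early-start peak: h1:13  h2:8  h3:8  h4:8  h5:0  h6:0  h7:0 ⇒ 13.
Leveled (J1@1, J2@1, J3@2, J4@2, J5@3): h1:8  h2:7  h3:8  h4:8  h5:4  h6:2  h7:0 ⇒ 8.
Reduction 13 − 8 = 5.

5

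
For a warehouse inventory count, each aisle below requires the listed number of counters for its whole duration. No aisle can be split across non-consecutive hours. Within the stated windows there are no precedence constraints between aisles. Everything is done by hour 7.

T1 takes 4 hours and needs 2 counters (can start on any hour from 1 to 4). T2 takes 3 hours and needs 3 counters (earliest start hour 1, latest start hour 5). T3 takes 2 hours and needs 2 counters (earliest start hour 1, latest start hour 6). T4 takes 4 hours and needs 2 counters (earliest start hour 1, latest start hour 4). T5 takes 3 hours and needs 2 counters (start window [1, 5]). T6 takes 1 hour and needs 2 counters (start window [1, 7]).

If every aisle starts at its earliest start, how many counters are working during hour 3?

9

At early start, hour 3 has: T1, T2, T4, T5.
Demand: 2 + 3 + 2 + 2 = 9.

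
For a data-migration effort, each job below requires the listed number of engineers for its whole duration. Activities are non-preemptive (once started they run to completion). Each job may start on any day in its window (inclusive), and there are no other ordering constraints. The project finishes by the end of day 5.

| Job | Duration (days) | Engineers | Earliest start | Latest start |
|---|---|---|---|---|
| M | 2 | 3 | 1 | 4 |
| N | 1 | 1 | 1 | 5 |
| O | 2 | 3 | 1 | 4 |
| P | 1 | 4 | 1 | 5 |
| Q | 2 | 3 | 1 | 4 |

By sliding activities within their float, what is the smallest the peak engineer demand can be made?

Early-start (M@1, N@1, O@1, P@1, Q@1) gives peak 14: d1:14  d2:9  d3:0  d4:0  d5:0.
Shift O→2, P→5, Q→3.
Schedule M@1, N@1, O@2, P@5, Q@3: d1:4  d2:6  d3:6  d4:3  d5:4 — peak 6.

6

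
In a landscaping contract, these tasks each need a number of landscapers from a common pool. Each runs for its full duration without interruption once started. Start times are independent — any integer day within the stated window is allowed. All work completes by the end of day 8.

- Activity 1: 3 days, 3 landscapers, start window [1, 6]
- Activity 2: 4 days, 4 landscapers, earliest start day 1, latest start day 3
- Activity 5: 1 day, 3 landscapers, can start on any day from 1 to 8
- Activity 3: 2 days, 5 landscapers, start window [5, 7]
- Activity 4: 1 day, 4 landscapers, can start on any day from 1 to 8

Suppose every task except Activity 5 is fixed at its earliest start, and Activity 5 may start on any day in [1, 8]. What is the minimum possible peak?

Activity 5@1: d1:14  d2:7  d3:7  d4:4  d5:5  d6:5  d7:0  d8:0 → peak 14
Activity 5@2: d1:11  d2:10  d3:7  d4:4  d5:5  d6:5  d7:0  d8:0 → peak 11
Activity 5@3: d1:11  d2:7  d3:10  d4:4  d5:5  d6:5  d7:0  d8:0 → peak 11
Activity 5@4: d1:11  d2:7  d3:7  d4:7  d5:5  d6:5  d7:0  d8:0 → peak 11
Activity 5@5: d1:11  d2:7  d3:7  d4:4  d5:8  d6:5  d7:0  d8:0 → peak 11
Activity 5@6: d1:11  d2:7  d3:7  d4:4  d5:5  d6:8  d7:0  d8:0 → peak 11
Activity 5@7: d1:11  d2:7  d3:7  d4:4  d5:5  d6:5  d7:3  d8:0 → peak 11
Activity 5@8: d1:11  d2:7  d3:7  d4:4  d5:5  d6:5  d7:0  d8:3 → peak 11
Best is Activity 5@2, peak 11.

11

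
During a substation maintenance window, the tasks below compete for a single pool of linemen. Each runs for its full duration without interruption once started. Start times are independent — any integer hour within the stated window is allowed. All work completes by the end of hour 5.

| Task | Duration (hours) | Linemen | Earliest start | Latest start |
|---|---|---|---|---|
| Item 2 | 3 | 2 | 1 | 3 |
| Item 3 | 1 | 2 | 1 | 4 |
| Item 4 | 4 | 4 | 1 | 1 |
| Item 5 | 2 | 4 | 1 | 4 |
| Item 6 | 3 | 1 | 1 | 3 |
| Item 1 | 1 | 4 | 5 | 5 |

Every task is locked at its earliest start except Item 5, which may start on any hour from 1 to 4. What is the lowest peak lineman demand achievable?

9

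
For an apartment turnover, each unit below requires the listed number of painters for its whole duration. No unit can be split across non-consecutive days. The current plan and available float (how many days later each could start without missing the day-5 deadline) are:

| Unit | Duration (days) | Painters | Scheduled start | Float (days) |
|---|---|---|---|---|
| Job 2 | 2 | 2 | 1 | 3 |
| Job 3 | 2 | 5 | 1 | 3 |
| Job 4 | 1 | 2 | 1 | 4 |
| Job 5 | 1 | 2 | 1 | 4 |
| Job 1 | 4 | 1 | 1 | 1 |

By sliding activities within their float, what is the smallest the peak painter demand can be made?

Early-start (Job 2@1, Job 3@1, Job 4@1, Job 5@1, Job 1@1) gives peak 12: d1:12  d2:8  d3:1  d4:1  d5:0.
Shift Job 3→3, Job 1→2.
Schedule Job 2@1, Job 3@3, Job 4@1, Job 5@1, Job 1@2: d1:6  d2:3  d3:6  d4:6  d5:1 — peak 6.

6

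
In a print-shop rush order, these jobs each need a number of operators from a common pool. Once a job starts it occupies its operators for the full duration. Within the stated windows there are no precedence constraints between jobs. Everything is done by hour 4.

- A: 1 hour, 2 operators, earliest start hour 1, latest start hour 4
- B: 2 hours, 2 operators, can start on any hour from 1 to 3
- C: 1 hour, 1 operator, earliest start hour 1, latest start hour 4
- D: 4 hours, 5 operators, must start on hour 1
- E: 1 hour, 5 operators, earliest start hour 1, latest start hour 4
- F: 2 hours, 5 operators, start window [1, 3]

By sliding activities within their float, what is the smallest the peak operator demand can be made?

Early-start (A@1, B@1, C@1, D@1, E@1, F@1) gives peak 20: h1:20  h2:12  h3:5  h4:5.
Shift E→2, F→3.
Schedule A@1, B@1, C@1, D@1, E@2, F@3: h1:10  h2:12  h3:10  h4:10 — peak 12.

12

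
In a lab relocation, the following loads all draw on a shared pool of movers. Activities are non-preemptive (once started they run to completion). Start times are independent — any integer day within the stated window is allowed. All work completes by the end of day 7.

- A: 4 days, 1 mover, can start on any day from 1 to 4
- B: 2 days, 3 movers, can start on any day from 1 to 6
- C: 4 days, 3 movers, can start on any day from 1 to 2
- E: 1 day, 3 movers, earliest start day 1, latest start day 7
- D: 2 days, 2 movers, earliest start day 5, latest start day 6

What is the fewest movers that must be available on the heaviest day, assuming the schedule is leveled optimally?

Early-start (A@1, B@1, C@1, E@1, D@5) gives peak 10: d1:10  d2:7  d3:4  d4:4  d5:2  d6:2  d7:0.
Shift B→5, E→7.
Schedule A@1, B@5, C@1, E@7, D@5: d1:4  d2:4  d3:4  d4:4  d5:5  d6:5  d7:3 — peak 5.
Total mover-days = 29 over 7 days ⇒ peak ≥ ⌈29/7⌉ = 5, so 5 is optimal.

5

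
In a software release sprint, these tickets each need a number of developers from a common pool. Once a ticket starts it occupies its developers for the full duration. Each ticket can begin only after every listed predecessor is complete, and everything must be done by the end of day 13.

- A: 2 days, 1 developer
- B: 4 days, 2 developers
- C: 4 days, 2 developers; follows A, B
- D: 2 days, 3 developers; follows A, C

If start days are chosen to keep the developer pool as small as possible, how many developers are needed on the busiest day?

3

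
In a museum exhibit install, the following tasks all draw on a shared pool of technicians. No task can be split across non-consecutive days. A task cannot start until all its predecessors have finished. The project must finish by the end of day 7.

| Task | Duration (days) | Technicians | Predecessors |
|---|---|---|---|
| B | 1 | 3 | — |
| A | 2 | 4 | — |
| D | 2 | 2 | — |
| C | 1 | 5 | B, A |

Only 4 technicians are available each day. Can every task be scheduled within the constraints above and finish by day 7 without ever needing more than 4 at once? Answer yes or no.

The minimum achievable peak is 5; 4 < 5, so no feasible schedule stays within the cap.

no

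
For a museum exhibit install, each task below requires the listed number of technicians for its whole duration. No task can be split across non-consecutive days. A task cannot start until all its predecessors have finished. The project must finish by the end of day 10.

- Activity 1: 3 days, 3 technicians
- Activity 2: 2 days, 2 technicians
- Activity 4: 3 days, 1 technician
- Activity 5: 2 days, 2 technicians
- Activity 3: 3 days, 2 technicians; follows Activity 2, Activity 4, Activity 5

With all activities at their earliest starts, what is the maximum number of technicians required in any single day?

8

Early-start schedule: Activity 1@1, Activity 2@1, Activity 4@1, Activity 5@1, Activity 3@4.
Load per day: day 1: 8, day 2: 8, day 3: 4, day 4: 2, day 5: 2, day 6: 2, day 7: 0, day 8: 0, day 9: 0, day 10: 0.
Peak is 8.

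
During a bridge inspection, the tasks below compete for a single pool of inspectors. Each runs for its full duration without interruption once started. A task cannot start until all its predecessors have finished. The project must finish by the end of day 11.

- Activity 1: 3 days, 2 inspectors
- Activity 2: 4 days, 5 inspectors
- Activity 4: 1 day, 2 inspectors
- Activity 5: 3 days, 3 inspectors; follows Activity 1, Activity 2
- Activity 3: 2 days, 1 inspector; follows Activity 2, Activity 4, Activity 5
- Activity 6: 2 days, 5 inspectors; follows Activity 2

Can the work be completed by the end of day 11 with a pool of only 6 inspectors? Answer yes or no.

no

The minimum achievable peak is 7; 6 < 7, so no feasible schedule stays within the cap.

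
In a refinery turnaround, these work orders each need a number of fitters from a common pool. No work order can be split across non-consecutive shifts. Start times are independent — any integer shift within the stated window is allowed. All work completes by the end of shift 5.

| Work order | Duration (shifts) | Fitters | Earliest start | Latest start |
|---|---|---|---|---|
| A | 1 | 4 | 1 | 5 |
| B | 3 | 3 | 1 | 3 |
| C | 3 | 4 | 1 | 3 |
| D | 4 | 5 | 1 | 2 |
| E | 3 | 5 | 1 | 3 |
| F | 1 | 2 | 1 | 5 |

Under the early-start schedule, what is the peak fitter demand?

Early-start schedule: A@1, B@1, C@1, D@1, E@1, F@1.
Load per shift: shift 1: 23, shift 2: 17, shift 3: 17, shift 4: 5, shift 5: 0.
Peak is 23.

23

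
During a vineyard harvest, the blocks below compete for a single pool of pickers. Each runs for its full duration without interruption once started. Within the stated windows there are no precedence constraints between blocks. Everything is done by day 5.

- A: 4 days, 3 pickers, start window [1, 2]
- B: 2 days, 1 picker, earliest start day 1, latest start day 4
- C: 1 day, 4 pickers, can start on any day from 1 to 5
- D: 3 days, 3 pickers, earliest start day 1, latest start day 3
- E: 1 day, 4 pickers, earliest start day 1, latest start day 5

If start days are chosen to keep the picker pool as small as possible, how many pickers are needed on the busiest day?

7

Early-start (A@1, B@1, C@1, D@1, E@1) gives peak 15: d1:15  d2:7  d3:6  d4:3  d5:0.
Shift C→4, E→5.
Schedule A@1, B@1, C@4, D@1, E@5: d1:7  d2:7  d3:6  d4:7  d5:4 — peak 7.
Total picker-days = 31 over 5 days ⇒ peak ≥ ⌈31/5⌉ = 7, so 7 is optimal.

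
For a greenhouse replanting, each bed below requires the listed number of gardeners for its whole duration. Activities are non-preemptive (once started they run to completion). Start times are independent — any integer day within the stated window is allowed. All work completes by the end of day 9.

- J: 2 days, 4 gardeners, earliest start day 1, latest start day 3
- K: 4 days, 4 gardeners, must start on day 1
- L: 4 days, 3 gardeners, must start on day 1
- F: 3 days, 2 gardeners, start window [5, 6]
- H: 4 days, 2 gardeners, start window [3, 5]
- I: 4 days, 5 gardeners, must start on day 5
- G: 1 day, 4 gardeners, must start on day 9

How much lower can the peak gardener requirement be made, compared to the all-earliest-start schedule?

Early-start peak: d1:11  d2:11  d3:9  d4:9  d5:9  d6:9  d7:7  d8:5  d9:4 ⇒ 11.
Leveled (J@1, K@1, L@1, F@5, H@3, I@5, G@9): d1:11  d2:11  d3:9  d4:9  d5:9  d6:9  d7:7  d8:5  d9:4 ⇒ 11.
Reduction 11 − 11 = 0.

0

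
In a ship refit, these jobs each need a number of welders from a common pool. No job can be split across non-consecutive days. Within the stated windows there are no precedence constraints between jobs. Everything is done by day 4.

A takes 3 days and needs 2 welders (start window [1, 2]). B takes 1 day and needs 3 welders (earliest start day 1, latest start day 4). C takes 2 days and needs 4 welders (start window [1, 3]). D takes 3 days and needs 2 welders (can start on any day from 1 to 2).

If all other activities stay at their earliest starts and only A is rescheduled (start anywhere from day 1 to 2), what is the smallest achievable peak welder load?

9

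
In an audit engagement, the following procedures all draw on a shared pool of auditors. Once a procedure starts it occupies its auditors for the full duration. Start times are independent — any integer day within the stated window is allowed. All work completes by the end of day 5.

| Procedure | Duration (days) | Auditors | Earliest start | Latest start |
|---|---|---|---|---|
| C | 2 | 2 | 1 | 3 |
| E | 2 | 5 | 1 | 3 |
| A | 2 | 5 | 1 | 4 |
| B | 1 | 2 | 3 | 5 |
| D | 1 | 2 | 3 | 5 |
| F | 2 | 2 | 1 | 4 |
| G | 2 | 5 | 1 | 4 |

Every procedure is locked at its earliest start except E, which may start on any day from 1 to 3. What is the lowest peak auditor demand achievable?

E@1: d1:19  d2:19  d3:4  d4:0  d5:0 → peak 19
E@2: d1:14  d2:19  d3:9  d4:0  d5:0 → peak 19
E@3: d1:14  d2:14  d3:9  d4:5  d5:0 → peak 14
Best is E@3, peak 14.

14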